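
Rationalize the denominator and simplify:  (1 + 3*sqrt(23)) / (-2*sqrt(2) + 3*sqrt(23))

Multiply numerator and denominator by 2*sqrt(2) + 3*sqrt(23).
Denominator becomes 199; numerator becomes 2*sqrt(2) + 3*sqrt(23) + 6*sqrt(46) + 207.

(2*sqrt(2) + 3*sqrt(23) + 6*sqrt(46) + 207)/199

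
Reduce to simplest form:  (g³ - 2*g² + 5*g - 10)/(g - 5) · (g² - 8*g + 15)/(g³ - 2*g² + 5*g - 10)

g - 3

Factor: g³ - 2*g² + 5*g - 10 = (g² + 5)·(g - 2);  g² - 8*g + 15 = (g - 3)·(g - 5);  g³ - 2*g² + 5*g - 10 = (g² + 5)·(g - 2)
Cancel the common factors (g² + 5), (g - 2), (g - 5).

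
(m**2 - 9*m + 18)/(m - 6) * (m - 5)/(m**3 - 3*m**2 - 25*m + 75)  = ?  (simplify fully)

1/(m + 5)

Factor: m**2 - 9*m + 18 = (m - 6)*(m - 3);  m**3 - 3*m**2 - 25*m + 75 = (m - 5)*(m - 3)*(m + 5)
Cancel the common factors (m - 6), (m - 3), (m - 5).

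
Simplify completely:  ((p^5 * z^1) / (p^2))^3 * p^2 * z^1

p^11*z^4

Inside the bracket: p^3 * z^1
Raise to the power 3: p^9 * z^3
Multiply by p^2 * z^1: add exponents.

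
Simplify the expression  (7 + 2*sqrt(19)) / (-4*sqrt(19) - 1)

(-145 - 26*sqrt(19))/303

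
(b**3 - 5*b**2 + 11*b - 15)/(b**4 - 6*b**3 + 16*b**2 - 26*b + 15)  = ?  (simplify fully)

Factor: b**3 - 5*b**2 + 11*b - 15 = (b**2 - 2*b + 5)*(b - 3);  b**4 - 6*b**3 + 16*b**2 - 26*b + 15 = (b - 1)*(b - 3)*(b**2 - 2*b + 5)
Cancel the common factors (b**2 - 2*b + 5), (b - 3).

1/(b - 1)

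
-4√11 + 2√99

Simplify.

2*√11

4√11 = 4*√11; 2√99 = 6*√11
Combine: (-4 + 6)·√11 = 2*√11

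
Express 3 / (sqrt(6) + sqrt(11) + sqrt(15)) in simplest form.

(-9*sqrt(110) + 3*sqrt(15) + 15*sqrt(11) + 30*sqrt(6))/130

Group as (sqrt(6) + sqrt(11)) + sqrt(15); multiply by (sqrt(6) + sqrt(11)) - sqrt(15), then rationalise the remaining surd.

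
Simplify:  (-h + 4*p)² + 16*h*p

(h + 4*p)²

Expanding gives h² + 8*h*p + 16*p², a perfect square.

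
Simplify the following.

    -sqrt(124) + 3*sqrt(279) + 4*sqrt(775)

27*sqrt(31)

sqrt(124) = 2*sqrt(31); 3*sqrt(279) = 9*sqrt(31); 4*sqrt(775) = 20*sqrt(31)
Combine: (-2 + 9 + 20)·sqrt(31) = 27*sqrt(31)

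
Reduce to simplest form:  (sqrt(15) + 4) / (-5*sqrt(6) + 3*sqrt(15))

Multiply numerator and denominator by 3*sqrt(15) + 5*sqrt(6).
Denominator becomes -15; numerator becomes 45 + 12*sqrt(15) + 15*sqrt(10) + 20*sqrt(6).

(-20*sqrt(6) - 15*sqrt(10) - 12*sqrt(15) - 45)/15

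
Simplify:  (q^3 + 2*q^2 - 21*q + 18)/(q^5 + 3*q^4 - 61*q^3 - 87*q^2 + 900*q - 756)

Factor: q^3 + 2*q^2 - 21*q + 18 = (q + 6)*(q - 3)*(q - 1);  q^5 + 3*q^4 - 61*q^3 - 87*q^2 + 900*q - 756 = (q - 6)*(q + 6)*(q + 7)*(q - 1)*(q - 3)
Cancel the common factors (q - 3), (q + 6), (q - 1).

1/(q^2 + q - 42)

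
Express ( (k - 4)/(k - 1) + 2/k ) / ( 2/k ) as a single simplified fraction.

Numerator: (k - 4)/(k - 1) + 2/k = (k² - 2*k - 2)/(k² - k)
Denominator: 2/k = 2/k
Divide: ((k² - 2*k - 2)/(k² - k)) · (k/2) = (k² - 2*k - 2)/(2*k - 2)

(k² - 2*k - 2)/(2*k - 2)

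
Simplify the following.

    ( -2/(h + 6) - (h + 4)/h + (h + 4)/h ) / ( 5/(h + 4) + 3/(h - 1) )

Numerator: -2/(h + 6) - (h + 4)/h + (h + 4)/h = -2/(h + 6)
Denominator: 5/(h + 4) + 3/(h - 1) = (8*h + 7)/(h² + 3*h - 4)
Divide: (-2/(h + 6)) · ((h² + 3*h - 4)/(8*h + 7)) = (-2*h² - 6*h + 8)/(8*h² + 55*h + 42)

(-2*h² - 6*h + 8)/(8*h² + 55*h + 42)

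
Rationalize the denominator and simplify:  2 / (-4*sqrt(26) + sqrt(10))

(-4*sqrt(26) - sqrt(10))/203

Multiply numerator and denominator by sqrt(10) + 4*sqrt(26).
Denominator becomes -406; numerator becomes 2*sqrt(10) + 8*sqrt(26).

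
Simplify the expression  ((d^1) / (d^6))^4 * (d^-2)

d^(-22)

Inside the bracket: (d^-5)
Raise to the power 4: (d^-20)
Multiply by (d^-2): add exponents.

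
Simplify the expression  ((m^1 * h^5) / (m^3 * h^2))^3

h^9/m^6

Inside the bracket: (m^-2) * h^3
Raise to the power 3: (m^-6) * h^9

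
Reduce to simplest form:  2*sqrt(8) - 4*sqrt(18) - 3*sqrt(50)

2*sqrt(8) = 4*sqrt(2); 4*sqrt(18) = 12*sqrt(2); 3*sqrt(50) = 15*sqrt(2)
Combine: (4 - 12 - 15)·sqrt(2) = -23*sqrt(2)

-23*sqrt(2)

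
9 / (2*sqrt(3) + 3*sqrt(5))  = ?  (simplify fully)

(-6*sqrt(3) + 9*sqrt(5))/11

Multiply numerator and denominator by -2*sqrt(3) + 3*sqrt(5).
Denominator becomes 33; numerator becomes -18*sqrt(3) + 27*sqrt(5).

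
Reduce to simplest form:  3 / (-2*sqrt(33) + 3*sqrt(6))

(-2*sqrt(33) - 3*sqrt(6))/26

Multiply numerator and denominator by 3*sqrt(6) + 2*sqrt(33).
Denominator becomes -78; numerator becomes 9*sqrt(6) + 6*sqrt(33).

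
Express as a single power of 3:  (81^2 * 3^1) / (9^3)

3^3

81^2 = 3^8; 3^1 = 3^1; 9^3 = 3^6
Combine exponents: 3^3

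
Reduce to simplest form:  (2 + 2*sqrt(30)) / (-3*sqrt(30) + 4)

(-94 - 7*sqrt(30))/127

Multiply numerator and denominator by 4 + 3*sqrt(30).
Denominator becomes -254; numerator becomes 14*sqrt(30) + 188.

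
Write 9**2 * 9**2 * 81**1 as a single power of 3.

3**12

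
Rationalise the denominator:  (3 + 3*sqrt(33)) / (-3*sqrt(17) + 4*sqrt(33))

Multiply numerator and denominator by 3*sqrt(17) + 4*sqrt(33).
Denominator becomes 375; numerator becomes 9*sqrt(17) + 12*sqrt(33) + 9*sqrt(561) + 396.

(3*sqrt(17) + 4*sqrt(33) + 3*sqrt(561) + 132)/125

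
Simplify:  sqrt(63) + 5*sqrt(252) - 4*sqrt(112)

sqrt(63) = 3*sqrt(7); 5*sqrt(252) = 30*sqrt(7); 4*sqrt(112) = 16*sqrt(7)
Combine: (3 + 30 - 16)·sqrt(7) = 17*sqrt(7)

17*sqrt(7)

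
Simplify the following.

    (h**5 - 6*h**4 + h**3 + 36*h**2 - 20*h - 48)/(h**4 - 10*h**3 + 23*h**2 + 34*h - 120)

Factor: h**5 - 6*h**4 + h**3 + 36*h**2 - 20*h - 48 = (h - 4)*(h + 1)*(h - 2)*(h - 3)*(h + 2);  h**4 - 10*h**3 + 23*h**2 + 34*h - 120 = (h - 4)*(h - 3)*(h + 2)*(h - 5)
Cancel the common factors (h - 4), (h - 3), (h + 2).

(h**2 - h - 2)/(h - 5)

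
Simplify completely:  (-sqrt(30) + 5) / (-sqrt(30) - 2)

Multiply numerator and denominator by -2 + sqrt(30).
Denominator becomes -26; numerator becomes -40 + 7*sqrt(30).

(-7*sqrt(30) + 40)/26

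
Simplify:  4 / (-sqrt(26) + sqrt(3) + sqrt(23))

Group as (sqrt(3) + sqrt(23)) - sqrt(26); multiply by (sqrt(3) + sqrt(23)) + sqrt(26), then rationalise the remaining surd.

(6*sqrt(23) + 46*sqrt(3) + 2*sqrt(1794))/69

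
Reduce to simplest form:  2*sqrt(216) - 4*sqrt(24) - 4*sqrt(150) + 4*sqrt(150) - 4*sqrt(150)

-16*sqrt(6)

2*sqrt(216) = 12*sqrt(6); 4*sqrt(24) = 8*sqrt(6); 4*sqrt(150) = 20*sqrt(6); 4*sqrt(150) = 20*sqrt(6); 4*sqrt(150) = 20*sqrt(6)
Combine: (12 - 8 - 20 + 20 - 20)·sqrt(6) = -16*sqrt(6)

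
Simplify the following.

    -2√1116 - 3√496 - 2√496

-32*√31

2√1116 = 12*√31; 3√496 = 12*√31; 2√496 = 8*√31
Combine: (-12 - 12 - 8)·√31 = -32*√31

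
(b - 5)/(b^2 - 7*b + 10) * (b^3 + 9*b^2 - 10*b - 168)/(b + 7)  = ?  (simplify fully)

(b^2 + 2*b - 24)/(b - 2)

Factor: b^2 - 7*b + 10 = (b - 2)*(b - 5);  b^3 + 9*b^2 - 10*b - 168 = (b + 6)*(b + 7)*(b - 4)
Cancel the common factors (b + 7), (b - 5).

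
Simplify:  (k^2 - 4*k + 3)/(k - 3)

k - 1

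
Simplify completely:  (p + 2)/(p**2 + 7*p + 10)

Factor: p**2 + 7*p + 10 = (p + 5)*(p + 2)
Cancel the common factor (p + 2).

1/(p + 5)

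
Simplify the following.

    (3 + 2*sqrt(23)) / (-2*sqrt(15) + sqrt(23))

(-4*sqrt(345) - 46 - 6*sqrt(15) - 3*sqrt(23))/37

Multiply numerator and denominator by sqrt(23) + 2*sqrt(15).
Denominator becomes -37; numerator becomes 3*sqrt(23) + 6*sqrt(15) + 46 + 4*sqrt(345).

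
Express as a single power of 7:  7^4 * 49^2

7^8

7^4 = 7^4; 49^2 = 7^4
Combine exponents: 7^8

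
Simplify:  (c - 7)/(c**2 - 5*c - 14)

1/(c + 2)

Factor: c**2 - 5*c - 14 = (c + 2)*(c - 7)
Cancel the common factor (c - 7).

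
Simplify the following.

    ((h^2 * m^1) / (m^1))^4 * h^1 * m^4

Inside the bracket: h^2
Raise to the power 4: h^8
Multiply by h^1 * m^4: add exponents.

h^9*m^4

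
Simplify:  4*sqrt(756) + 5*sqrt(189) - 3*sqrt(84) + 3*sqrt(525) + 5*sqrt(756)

78*sqrt(21)

4*sqrt(756) = 24*sqrt(21); 5*sqrt(189) = 15*sqrt(21); 3*sqrt(84) = 6*sqrt(21); 3*sqrt(525) = 15*sqrt(21); 5*sqrt(756) = 30*sqrt(21)
Combine: (24 + 15 - 6 + 15 + 30)·sqrt(21) = 78*sqrt(21)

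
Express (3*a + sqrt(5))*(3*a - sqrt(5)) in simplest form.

(3*a)**2 - (sqrt(5))**2 = 9*a**2 - 5.

9*a**2 - 5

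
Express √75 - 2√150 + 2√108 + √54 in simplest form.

-7*√6 + 17*√3

√75 = 5*√3; 2√150 = 10*√6; 2√108 = 12*√3; √54 = 3*√6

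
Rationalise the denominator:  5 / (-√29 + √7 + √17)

Group as (√7 + √17) - √29; multiply by (√7 + √17) + √29, then rationalise the remaining surd.

(25*√29 + 95*√17 + 195*√7 + 10*√3451)/451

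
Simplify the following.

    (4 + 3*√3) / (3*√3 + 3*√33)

Multiply numerator and denominator by -3*√33 + 3*√3.
Denominator becomes -270; numerator becomes -27*√11 - 12*√33 + 12*√3 + 27.

(-9 - 4*√3 + 4*√33 + 9*√11)/90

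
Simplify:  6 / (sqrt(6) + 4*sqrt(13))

(-3*sqrt(6) + 12*sqrt(13))/101

Multiply numerator and denominator by -sqrt(6) + 4*sqrt(13).
Denominator becomes 202; numerator becomes -6*sqrt(6) + 24*sqrt(13).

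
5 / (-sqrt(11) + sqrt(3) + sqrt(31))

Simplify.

Group as (sqrt(3) + sqrt(31)) - sqrt(11); multiply by (sqrt(3) + sqrt(31)) + sqrt(11), then rationalise the remaining surd.

(-195*sqrt(3) - 10*sqrt(1023) + 115*sqrt(11) + 85*sqrt(31))/157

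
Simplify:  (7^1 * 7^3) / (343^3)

7^(-5)

7^1 = 7^1; 7^3 = 7^3; 343^3 = 7^9
Combine exponents: 7^(-5)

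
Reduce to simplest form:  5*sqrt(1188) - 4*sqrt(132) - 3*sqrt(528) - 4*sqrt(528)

5*sqrt(1188) = 30*sqrt(33); 4*sqrt(132) = 8*sqrt(33); 3*sqrt(528) = 12*sqrt(33); 4*sqrt(528) = 16*sqrt(33)
Combine: (30 - 8 - 12 - 16)·sqrt(33) = -6*sqrt(33)

-6*sqrt(33)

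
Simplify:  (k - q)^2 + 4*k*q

(k + q)^2

Expanding gives k^2 + 2*k*q + q^2, a perfect square.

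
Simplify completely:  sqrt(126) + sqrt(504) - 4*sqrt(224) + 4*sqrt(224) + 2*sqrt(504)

21*sqrt(14)

sqrt(126) = 3*sqrt(14); sqrt(504) = 6*sqrt(14); 4*sqrt(224) = 16*sqrt(14); 4*sqrt(224) = 16*sqrt(14); 2*sqrt(504) = 12*sqrt(14)
Combine: (3 + 6 - 16 + 16 + 12)·sqrt(14) = 21*sqrt(14)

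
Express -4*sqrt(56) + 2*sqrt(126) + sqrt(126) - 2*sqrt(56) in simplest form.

-3*sqrt(14)

4*sqrt(56) = 8*sqrt(14); 2*sqrt(126) = 6*sqrt(14); sqrt(126) = 3*sqrt(14); 2*sqrt(56) = 4*sqrt(14)
Combine: (-8 + 6 + 3 - 4)·sqrt(14) = -3*sqrt(14)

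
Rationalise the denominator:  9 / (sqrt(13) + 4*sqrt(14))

Multiply numerator and denominator by -4*sqrt(14) + sqrt(13).
Denominator becomes -211; numerator becomes -36*sqrt(14) + 9*sqrt(13).

(-9*sqrt(13) + 36*sqrt(14))/211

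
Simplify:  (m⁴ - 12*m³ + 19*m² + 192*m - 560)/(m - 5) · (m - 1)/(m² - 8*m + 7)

Factor: m⁴ - 12*m³ + 19*m² + 192*m - 560 = (m - 4)·(m - 5)·(m - 7)·(m + 4);  m² - 8*m + 7 = (m - 1)·(m - 7)
Cancel the common factors (m - 7), (m - 1), (m - 5).

m² - 16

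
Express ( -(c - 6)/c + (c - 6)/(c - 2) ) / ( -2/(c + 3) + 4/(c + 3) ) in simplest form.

Numerator: -(c - 6)/c + (c - 6)/(c - 2) = (2*c - 12)/(c² - 2*c)
Denominator: -2/(c + 3) + 4/(c + 3) = 2/(c + 3)
Divide: ((2*c - 12)/(c² - 2*c)) · (c/2 + 3/2) = (c² - 3*c - 18)/(c² - 2*c)

(c² - 3*c - 18)/(c² - 2*c)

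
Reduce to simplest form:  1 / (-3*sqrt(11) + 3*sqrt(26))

(sqrt(11) + sqrt(26))/45

Multiply numerator and denominator by 3*sqrt(11) + 3*sqrt(26).
Denominator becomes 135; numerator becomes 3*sqrt(11) + 3*sqrt(26).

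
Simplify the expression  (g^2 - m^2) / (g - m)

Difference of squares: factor out (g - m).

g + m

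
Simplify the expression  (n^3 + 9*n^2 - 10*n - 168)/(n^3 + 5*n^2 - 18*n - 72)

(n + 7)/(n + 3)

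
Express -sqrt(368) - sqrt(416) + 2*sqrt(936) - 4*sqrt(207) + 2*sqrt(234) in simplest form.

sqrt(368) = 4*sqrt(23); sqrt(416) = 4*sqrt(26); 2*sqrt(936) = 12*sqrt(26); 4*sqrt(207) = 12*sqrt(23); 2*sqrt(234) = 6*sqrt(26)

-16*sqrt(23) + 14*sqrt(26)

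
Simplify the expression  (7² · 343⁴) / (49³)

7² = 7^2; 343⁴ = 7^12; 49³ = 7^6
Combine exponents: 7^8

7^8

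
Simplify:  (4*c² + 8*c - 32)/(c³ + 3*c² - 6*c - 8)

4/(c + 1)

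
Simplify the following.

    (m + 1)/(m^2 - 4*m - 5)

1/(m - 5)

Factor: m^2 - 4*m - 5 = (m + 1)*(m - 5)
Cancel the common factor (m + 1).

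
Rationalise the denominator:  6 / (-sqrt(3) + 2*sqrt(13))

Multiply numerator and denominator by sqrt(3) + 2*sqrt(13).
Denominator becomes 49; numerator becomes 6*sqrt(3) + 12*sqrt(13).

(6*sqrt(3) + 12*sqrt(13))/49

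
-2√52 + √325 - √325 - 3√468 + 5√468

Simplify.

8*√13

2√52 = 4*√13; √325 = 5*√13; √325 = 5*√13; 3√468 = 18*√13; 5√468 = 30*√13
Combine: (-4 + 5 - 5 - 18 + 30)·√13 = 8*√13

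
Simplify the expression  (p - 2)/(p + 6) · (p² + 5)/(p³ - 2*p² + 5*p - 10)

Factor: p³ - 2*p² + 5*p - 10 = (p - 2)·(p² + 5)
Cancel the common factors (p² + 5), (p - 2).

1/(p + 6)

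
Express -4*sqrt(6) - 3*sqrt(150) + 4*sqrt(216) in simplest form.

4*sqrt(6) = 4*sqrt(6); 3*sqrt(150) = 15*sqrt(6); 4*sqrt(216) = 24*sqrt(6)
Combine: (-4 - 15 + 24)·sqrt(6) = 5*sqrt(6)

5*sqrt(6)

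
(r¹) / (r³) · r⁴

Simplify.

r²

Quotient: (r^-2)
Multiply by r⁴: add exponents.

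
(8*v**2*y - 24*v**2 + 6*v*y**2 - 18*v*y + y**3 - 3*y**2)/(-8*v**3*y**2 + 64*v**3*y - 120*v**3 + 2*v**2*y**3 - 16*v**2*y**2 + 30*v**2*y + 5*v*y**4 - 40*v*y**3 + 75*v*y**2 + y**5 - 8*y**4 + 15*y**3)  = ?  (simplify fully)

Factor: 8*v**2*y - 24*v**2 + 6*v*y**2 - 18*v*y + y**3 - 3*y**2 = (4*v + y)*(2*v + y)*(y - 3);  -8*v**3*y**2 + 64*v**3*y - 120*v**3 + 2*v**2*y**3 - 16*v**2*y**2 + 30*v**2*y + 5*v*y**4 - 40*v*y**3 + 75*v*y**2 + y**5 - 8*y**4 + 15*y**3 = (y - 3)*(4*v + y)*(2*v + y)*(-v + y)*(y - 5)
Cancel the common factors (y - 3), (4*v + y), (2*v + y).

1/(-v*y + 5*v + y**2 - 5*y)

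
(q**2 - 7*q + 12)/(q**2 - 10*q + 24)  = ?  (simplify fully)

Factor: q**2 - 7*q + 12 = (q - 3)*(q - 4);  q**2 - 10*q + 24 = (q - 6)*(q - 4)
Cancel the common factor (q - 4).

(q - 3)/(q - 6)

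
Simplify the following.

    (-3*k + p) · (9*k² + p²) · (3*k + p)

-81*k⁴ + p⁴

(p+(3*k))(p-(3*k)) = -9*k² + p²; continue pairing.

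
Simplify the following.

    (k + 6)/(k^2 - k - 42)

Factor: k^2 - k - 42 = (k + 6)*(k - 7)
Cancel the common factor (k + 6).

1/(k - 7)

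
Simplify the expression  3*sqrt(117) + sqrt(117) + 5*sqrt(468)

42*sqrt(13)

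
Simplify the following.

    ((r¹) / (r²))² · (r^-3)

r^(-5)

Inside the bracket: (r^-1)
Raise to the power 2: (r^-2)
Multiply by (r^-3): add exponents.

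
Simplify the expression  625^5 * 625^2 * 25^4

625^5 = 5^20; 625^2 = 5^8; 25^4 = 5^8
Combine exponents: 5^36

5^36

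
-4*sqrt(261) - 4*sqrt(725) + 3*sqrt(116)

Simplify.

4*sqrt(261) = 12*sqrt(29); 4*sqrt(725) = 20*sqrt(29); 3*sqrt(116) = 6*sqrt(29)
Combine: (-12 - 20 + 6)·sqrt(29) = -26*sqrt(29)

-26*sqrt(29)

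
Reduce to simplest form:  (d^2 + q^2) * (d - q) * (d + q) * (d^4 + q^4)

Telescope via difference of squares: (d+q)(d-q) = d^2 - q^2, then repeat with the next factor.

d^8 - q^8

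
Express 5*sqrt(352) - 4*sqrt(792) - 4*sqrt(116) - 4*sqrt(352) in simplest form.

-20*sqrt(22) - 8*sqrt(29)

5*sqrt(352) = 20*sqrt(22); 4*sqrt(792) = 24*sqrt(22); 4*sqrt(116) = 8*sqrt(29); 4*sqrt(352) = 16*sqrt(22)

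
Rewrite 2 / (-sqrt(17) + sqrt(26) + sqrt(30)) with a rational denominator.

Group as (sqrt(26) + sqrt(30)) - sqrt(17); multiply by (sqrt(26) + sqrt(30)) + sqrt(17), then rationalise the remaining surd.

(-78*sqrt(17) + 26*sqrt(30) + 42*sqrt(26) + 8*sqrt(3315))/1599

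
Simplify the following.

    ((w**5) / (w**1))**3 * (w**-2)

w**10

Inside the bracket: w**4
Raise to the power 3: w**12
Multiply by (w**-2): add exponents.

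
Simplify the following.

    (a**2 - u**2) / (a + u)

a**2 - u**2 factors as -(-a + u)*(a + u).

a - u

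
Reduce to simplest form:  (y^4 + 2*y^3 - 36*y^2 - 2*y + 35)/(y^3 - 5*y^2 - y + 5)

y + 7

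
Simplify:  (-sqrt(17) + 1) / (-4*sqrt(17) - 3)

Multiply numerator and denominator by -3 + 4*sqrt(17).
Denominator becomes -263; numerator becomes -71 + 7*sqrt(17).

(-7*sqrt(17) + 71)/263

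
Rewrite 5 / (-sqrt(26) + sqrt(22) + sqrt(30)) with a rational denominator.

(-65*sqrt(26) + 45*sqrt(30) + 85*sqrt(22) + 10*sqrt(4290))/982

Group as (sqrt(22) + sqrt(30)) - sqrt(26); multiply by (sqrt(22) + sqrt(30)) + sqrt(26), then rationalise the remaining surd.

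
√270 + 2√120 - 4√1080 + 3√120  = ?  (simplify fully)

-11*√30

√270 = 3*√30; 2√120 = 4*√30; 4√1080 = 24*√30; 3√120 = 6*√30
Combine: (3 + 4 - 24 + 6)·√30 = -11*√30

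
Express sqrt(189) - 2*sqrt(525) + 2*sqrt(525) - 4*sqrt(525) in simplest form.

sqrt(189) = 3*sqrt(21); 2*sqrt(525) = 10*sqrt(21); 2*sqrt(525) = 10*sqrt(21); 4*sqrt(525) = 20*sqrt(21)
Combine: (3 - 10 + 10 - 20)·sqrt(21) = -17*sqrt(21)

-17*sqrt(21)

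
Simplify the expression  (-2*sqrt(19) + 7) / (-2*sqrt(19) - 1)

Multiply numerator and denominator by -1 + 2*sqrt(19).
Denominator becomes -75; numerator becomes -83 + 16*sqrt(19).

(-16*sqrt(19) + 83)/75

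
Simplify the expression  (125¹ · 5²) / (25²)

125¹ = 5^3; 5² = 5^2; 25² = 5^4
Combine exponents: 5^1

5^1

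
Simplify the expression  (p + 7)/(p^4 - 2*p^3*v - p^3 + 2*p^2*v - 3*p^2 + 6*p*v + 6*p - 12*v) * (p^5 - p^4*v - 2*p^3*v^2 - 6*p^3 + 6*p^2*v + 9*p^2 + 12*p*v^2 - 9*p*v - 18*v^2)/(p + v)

Factor: p^4 - 2*p^3*v - p^3 + 2*p^2*v - 3*p^2 + 6*p*v + 6*p - 12*v = (p - 2*v)*(p^2 - 3*p + 3)*(p + 2);  p^5 - p^4*v - 2*p^3*v^2 - 6*p^3 + 6*p^2*v + 9*p^2 + 12*p*v^2 - 9*p*v - 18*v^2 = (p - 2*v)*(p + 3)*(p^2 - 3*p + 3)*(p + v)
Cancel the common factors (p^2 - 3*p + 3), (p + v), (p - 2*v).

(p^2 + 10*p + 21)/(p + 2)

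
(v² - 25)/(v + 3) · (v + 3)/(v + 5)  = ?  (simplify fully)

v - 5

Factor: v² - 25 = (v - 5)·(v + 5)
Cancel the common factors (v + 5), (v + 3).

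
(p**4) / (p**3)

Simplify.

p

Quotient: p**1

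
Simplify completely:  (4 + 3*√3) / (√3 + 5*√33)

(-9 - 4*√3 + 20*√33 + 45*√11)/822

Multiply numerator and denominator by -5*√33 + √3.
Denominator becomes -822; numerator becomes -45*√11 - 20*√33 + 4*√3 + 9.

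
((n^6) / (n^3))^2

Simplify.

Inside the bracket: n^3
Raise to the power 2: n^6

n^6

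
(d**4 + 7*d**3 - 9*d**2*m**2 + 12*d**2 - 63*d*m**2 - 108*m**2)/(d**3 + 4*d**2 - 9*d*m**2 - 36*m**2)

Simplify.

Factor: d**4 + 7*d**3 - 9*d**2*m**2 + 12*d**2 - 63*d*m**2 - 108*m**2 = (d - 3*m)*(d + 4)*(d + 3*m)*(d + 3);  d**3 + 4*d**2 - 9*d*m**2 - 36*m**2 = (d + 3*m)*(d + 4)*(d - 3*m)
Cancel the common factors (d - 3*m), (d + 3*m), (d + 4).

d + 3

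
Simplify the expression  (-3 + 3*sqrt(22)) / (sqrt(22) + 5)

-27 + 6*sqrt(22)

Multiply numerator and denominator by -sqrt(22) + 5.
Denominator becomes 3; numerator becomes -81 + 18*sqrt(22).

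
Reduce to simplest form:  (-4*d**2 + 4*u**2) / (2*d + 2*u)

Factor (2*u)**2 - (2*d)**2 and cancel (2*d + 2*u).

-2*d + 2*u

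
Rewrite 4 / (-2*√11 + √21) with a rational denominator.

Multiply numerator and denominator by √21 + 2*√11.
Denominator becomes -23; numerator becomes 4*√21 + 8*√11.

(-8*√11 - 4*√21)/23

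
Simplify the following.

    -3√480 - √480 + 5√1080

3√480 = 12*√30; √480 = 4*√30; 5√1080 = 30*√30
Combine: (-12 - 4 + 30)·√30 = 14*√30

14*√30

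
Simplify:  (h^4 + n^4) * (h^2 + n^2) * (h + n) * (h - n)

h^8 - n^8

Telescope via difference of squares: (h+n)(h-n) = h^2 - n^2, then repeat with the next factor.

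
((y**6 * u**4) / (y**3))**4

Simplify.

u**16*y**12

Inside the bracket: y**3 * u**4
Raise to the power 4: y**12 * u**16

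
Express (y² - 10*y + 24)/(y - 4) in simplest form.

Factor: y² - 10*y + 24 = (y - 4)·(y - 6)
Cancel the common factor (y - 4).

y - 6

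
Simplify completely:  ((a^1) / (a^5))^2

a^(-8)

Inside the bracket: (a^-4)
Raise to the power 2: (a^-8)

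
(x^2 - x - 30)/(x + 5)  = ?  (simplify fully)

x - 6

Factor: x^2 - x - 30 = (x - 6)*(x + 5)
Cancel the common factor (x + 5).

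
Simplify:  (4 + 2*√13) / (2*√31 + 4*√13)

Multiply numerator and denominator by -2*√31 + 4*√13.
Denominator becomes 84; numerator becomes -4*√403 - 8*√31 + 16*√13 + 104.

(-√403 - 2*√31 + 4*√13 + 26)/21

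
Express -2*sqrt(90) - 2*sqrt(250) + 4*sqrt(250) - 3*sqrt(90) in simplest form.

2*sqrt(90) = 6*sqrt(10); 2*sqrt(250) = 10*sqrt(10); 4*sqrt(250) = 20*sqrt(10); 3*sqrt(90) = 9*sqrt(10)
Combine: (-6 - 10 + 20 - 9)·sqrt(10) = -5*sqrt(10)

-5*sqrt(10)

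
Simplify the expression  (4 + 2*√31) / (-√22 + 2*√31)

Multiply numerator and denominator by √22 + 2*√31.
Denominator becomes 102; numerator becomes 4*√22 + 8*√31 + 2*√682 + 124.

(2*√22 + 4*√31 + √682 + 62)/51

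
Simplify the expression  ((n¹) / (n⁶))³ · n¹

n^(-14)

Inside the bracket: (n^-5)
Raise to the power 3: (n^-15)
Multiply by n¹: add exponents.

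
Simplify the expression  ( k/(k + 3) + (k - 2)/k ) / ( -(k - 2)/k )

(-2*k**2 - k + 6)/(k**2 + k - 6)

Numerator: k/(k + 3) + (k - 2)/k = (2*k**2 + k - 6)/(k**2 + 3*k)
Denominator: -(k - 2)/k = (-k + 2)/k
Divide: ((2*k**2 + k - 6)/(k**2 + 3*k)) · (k/(-k + 2)) = (-2*k**2 - k + 6)/(k**2 + k - 6)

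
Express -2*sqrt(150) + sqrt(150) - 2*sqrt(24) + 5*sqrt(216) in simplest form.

2*sqrt(150) = 10*sqrt(6); sqrt(150) = 5*sqrt(6); 2*sqrt(24) = 4*sqrt(6); 5*sqrt(216) = 30*sqrt(6)
Combine: (-10 + 5 - 4 + 30)·sqrt(6) = 21*sqrt(6)

21*sqrt(6)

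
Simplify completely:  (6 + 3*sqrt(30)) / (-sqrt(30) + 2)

(-51 - 6*sqrt(30))/13

Multiply numerator and denominator by 2 + sqrt(30).
Denominator becomes -26; numerator becomes 12*sqrt(30) + 102.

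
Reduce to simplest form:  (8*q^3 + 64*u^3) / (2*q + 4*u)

(2*q)^3 + (4*u)^3 = (2*q + 4*u)(4*q^2 - 8*q*u + 16*u^2).

4*q^2 - 8*q*u + 16*u^2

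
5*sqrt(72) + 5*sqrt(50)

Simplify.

5*sqrt(72) = 30*sqrt(2); 5*sqrt(50) = 25*sqrt(2)
Combine: (30 + 25)·sqrt(2) = 55*sqrt(2)

55*sqrt(2)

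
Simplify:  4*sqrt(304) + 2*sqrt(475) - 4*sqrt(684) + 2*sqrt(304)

10*sqrt(19)

4*sqrt(304) = 16*sqrt(19); 2*sqrt(475) = 10*sqrt(19); 4*sqrt(684) = 24*sqrt(19); 2*sqrt(304) = 8*sqrt(19)
Combine: (16 + 10 - 24 + 8)·sqrt(19) = 10*sqrt(19)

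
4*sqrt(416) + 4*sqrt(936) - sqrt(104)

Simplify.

38*sqrt(26)

4*sqrt(416) = 16*sqrt(26); 4*sqrt(936) = 24*sqrt(26); sqrt(104) = 2*sqrt(26)
Combine: (16 + 24 - 2)·sqrt(26) = 38*sqrt(26)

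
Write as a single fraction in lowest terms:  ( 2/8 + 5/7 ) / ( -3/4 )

-9/7

Numerator: 2/8 + 5/7 = 27/28
Denominator: -3/4 = -3/4
Divide: (27/28) · (-4/3) = -9/7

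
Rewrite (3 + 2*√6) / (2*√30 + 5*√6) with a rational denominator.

Multiply numerator and denominator by -2*√30 + 5*√6.
Denominator becomes 30; numerator becomes -24*√5 - 6*√30 + 15*√6 + 60.

(-8*√5 - 2*√30 + 5*√6 + 20)/10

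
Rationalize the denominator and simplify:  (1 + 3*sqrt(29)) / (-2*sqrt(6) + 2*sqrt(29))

(sqrt(6) + sqrt(29) + 3*sqrt(174) + 87)/46

Multiply numerator and denominator by 2*sqrt(6) + 2*sqrt(29).
Denominator becomes 92; numerator becomes 2*sqrt(6) + 2*sqrt(29) + 6*sqrt(174) + 174.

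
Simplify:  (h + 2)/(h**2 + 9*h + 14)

1/(h + 7)

Factor: h**2 + 9*h + 14 = (h + 7)*(h + 2)
Cancel the common factor (h + 2).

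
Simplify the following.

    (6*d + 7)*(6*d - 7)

Product of conjugates: (P+Q)(P-Q) = P**2 - Q**2.

36*d**2 - 49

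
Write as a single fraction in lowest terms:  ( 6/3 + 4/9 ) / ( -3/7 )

Numerator: 6/3 + 4/9 = 22/9
Denominator: -3/7 = -3/7
Divide: (22/9) · (-7/3) = -154/27

-154/27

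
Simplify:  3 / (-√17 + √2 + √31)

Group as (√2 + √31) - √17; multiply by (√2 + √31) + √17, then rationalise the remaining surd.

(-69*√2 - 3*√1054 + 24*√17 + 18*√31)/4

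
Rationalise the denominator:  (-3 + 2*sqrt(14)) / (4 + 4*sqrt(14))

(-5*sqrt(14) + 31)/52

Multiply numerator and denominator by -4*sqrt(14) + 4.
Denominator becomes -208; numerator becomes -124 + 20*sqrt(14).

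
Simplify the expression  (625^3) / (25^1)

5^10

625^3 = 5^12; 25^1 = 5^2
Combine exponents: 5^10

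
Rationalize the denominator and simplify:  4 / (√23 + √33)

(-2*√23 + 2*√33)/5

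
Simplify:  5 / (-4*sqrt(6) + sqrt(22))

Multiply numerator and denominator by sqrt(22) + 4*sqrt(6).
Denominator becomes -74; numerator becomes 5*sqrt(22) + 20*sqrt(6).

(-20*sqrt(6) - 5*sqrt(22))/74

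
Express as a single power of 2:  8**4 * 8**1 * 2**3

2**18

8**4 = 2**12; 8**1 = 2**3; 2**3 = 2**3
Combine exponents: 2**18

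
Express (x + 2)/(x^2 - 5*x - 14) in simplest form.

Factor: x^2 - 5*x - 14 = (x - 7)*(x + 2)
Cancel the common factor (x + 2).

1/(x - 7)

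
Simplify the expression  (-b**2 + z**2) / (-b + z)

Difference of squares: factor out (-b + z).

b + z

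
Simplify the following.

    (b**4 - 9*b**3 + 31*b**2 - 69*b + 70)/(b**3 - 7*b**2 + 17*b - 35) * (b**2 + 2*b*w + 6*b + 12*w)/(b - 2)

Factor: b**4 - 9*b**3 + 31*b**2 - 69*b + 70 = (b**2 - 2*b + 7)*(b - 2)*(b - 5);  b**3 - 7*b**2 + 17*b - 35 = (b - 5)*(b**2 - 2*b + 7);  b**2 + 2*b*w + 6*b + 12*w = (b + 2*w)*(b + 6)
Cancel the common factors (b**2 - 2*b + 7), (b - 5), (b - 2).

b**2 + 2*b*w + 6*b + 12*w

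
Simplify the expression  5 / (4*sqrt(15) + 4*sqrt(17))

(-5*sqrt(15) + 5*sqrt(17))/8

Multiply numerator and denominator by -4*sqrt(17) + 4*sqrt(15).
Denominator becomes -32; numerator becomes -20*sqrt(17) + 20*sqrt(15).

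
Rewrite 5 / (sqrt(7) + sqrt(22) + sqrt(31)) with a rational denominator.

(-5*sqrt(4774) - 5*sqrt(31) + 40*sqrt(22) + 115*sqrt(7))/306

Group as (sqrt(7) + sqrt(22)) + sqrt(31); multiply by (sqrt(7) + sqrt(22)) - sqrt(31), then rationalise the remaining surd.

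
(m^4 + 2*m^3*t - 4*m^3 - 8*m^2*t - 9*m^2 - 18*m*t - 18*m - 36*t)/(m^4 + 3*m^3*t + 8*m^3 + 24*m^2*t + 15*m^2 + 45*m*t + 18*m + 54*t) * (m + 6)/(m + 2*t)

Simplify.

Factor: m^4 + 2*m^3*t - 4*m^3 - 8*m^2*t - 9*m^2 - 18*m*t - 18*m - 36*t = (m - 6)*(m^2 + 2*m + 3)*(m + 2*t);  m^4 + 3*m^3*t + 8*m^3 + 24*m^2*t + 15*m^2 + 45*m*t + 18*m + 54*t = (m + 6)*(m + 3*t)*(m^2 + 2*m + 3)
Cancel the common factors (m^2 + 2*m + 3), (m + 6), (m + 2*t).

(m - 6)/(m + 3*t)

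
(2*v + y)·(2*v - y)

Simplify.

4*v² - y²

Difference of squares with P = 2*v, Q = y.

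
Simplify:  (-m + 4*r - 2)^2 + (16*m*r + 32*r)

(m + 4*r + 2)^2

Expand the square and combine the (16*m*r + 32*r) term.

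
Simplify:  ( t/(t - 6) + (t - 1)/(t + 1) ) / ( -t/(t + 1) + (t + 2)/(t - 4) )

(2*t^3 - 14*t^2 + 30*t - 24)/(7*t^2 - 40*t - 12)

Numerator: t/(t - 6) + (t - 1)/(t + 1) = (2*t^2 - 6*t + 6)/(t^2 - 5*t - 6)
Denominator: -t/(t + 1) + (t + 2)/(t - 4) = (7*t + 2)/(t^2 - 3*t - 4)
Divide: ((2*t^2 - 6*t + 6)/(t^2 - 5*t - 6)) · ((t^2 - 3*t - 4)/(7*t + 2)) = (2*t^3 - 14*t^2 + 30*t - 24)/(7*t^2 - 40*t - 12)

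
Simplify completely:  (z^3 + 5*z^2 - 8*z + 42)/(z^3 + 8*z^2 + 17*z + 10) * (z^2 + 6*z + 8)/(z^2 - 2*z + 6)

Factor: z^3 + 5*z^2 - 8*z + 42 = (z + 7)*(z^2 - 2*z + 6);  z^3 + 8*z^2 + 17*z + 10 = (z + 5)*(z + 1)*(z + 2);  z^2 + 6*z + 8 = (z + 4)*(z + 2)
Cancel the common factors (z^2 - 2*z + 6), (z + 2).

(z^2 + 11*z + 28)/(z^2 + 6*z + 5)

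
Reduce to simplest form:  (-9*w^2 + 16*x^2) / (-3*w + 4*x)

3*w + 4*x

Difference of squares: factor out (-3*w + 4*x).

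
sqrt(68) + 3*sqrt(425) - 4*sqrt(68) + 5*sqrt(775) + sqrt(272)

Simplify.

sqrt(68) = 2*sqrt(17); 3*sqrt(425) = 15*sqrt(17); 4*sqrt(68) = 8*sqrt(17); 5*sqrt(775) = 25*sqrt(31); sqrt(272) = 4*sqrt(17)

13*sqrt(17) + 25*sqrt(31)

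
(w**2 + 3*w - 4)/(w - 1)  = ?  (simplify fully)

w + 4

Factor: w**2 + 3*w - 4 = (w + 4)*(w - 1)
Cancel the common factor (w - 1).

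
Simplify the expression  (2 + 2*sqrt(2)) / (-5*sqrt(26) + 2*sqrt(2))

(-10*sqrt(13) - 5*sqrt(26) - 4 - 2*sqrt(2))/321

Multiply numerator and denominator by 2*sqrt(2) + 5*sqrt(26).
Denominator becomes -642; numerator becomes 4*sqrt(2) + 8 + 10*sqrt(26) + 20*sqrt(13).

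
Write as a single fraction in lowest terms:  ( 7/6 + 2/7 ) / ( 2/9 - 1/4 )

Numerator: 7/6 + 2/7 = 61/42
Denominator: 2/9 - 1/4 = -1/36
Divide: (61/42) · (-36) = -366/7

-366/7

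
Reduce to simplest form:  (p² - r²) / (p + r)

p - r

Difference of squares: factor out (p + r).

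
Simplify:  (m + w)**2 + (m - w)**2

Write as f(m,w) + f(m,-w) and expand.

2*m**2 + 2*w**2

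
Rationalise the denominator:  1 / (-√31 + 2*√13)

Multiply numerator and denominator by √31 + 2*√13.
Denominator becomes 21; numerator becomes √31 + 2*√13.

(√31 + 2*√13)/21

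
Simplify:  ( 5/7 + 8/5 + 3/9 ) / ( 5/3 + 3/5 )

139/119

Numerator: 5/7 + 8/5 + 3/9 = 278/105
Denominator: 5/3 + 3/5 = 34/15
Divide: (278/105) · (15/34) = 139/119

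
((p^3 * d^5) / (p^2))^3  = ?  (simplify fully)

d^15*p^3

Inside the bracket: p^1 * d^5
Raise to the power 3: p^3 * d^15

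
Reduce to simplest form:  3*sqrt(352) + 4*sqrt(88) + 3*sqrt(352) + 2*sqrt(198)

3*sqrt(352) = 12*sqrt(22); 4*sqrt(88) = 8*sqrt(22); 3*sqrt(352) = 12*sqrt(22); 2*sqrt(198) = 6*sqrt(22)
Combine: (12 + 8 + 12 + 6)·sqrt(22) = 38*sqrt(22)

38*sqrt(22)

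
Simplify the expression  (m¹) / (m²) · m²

Quotient: (m^-1)
Multiply by m²: add exponents.

m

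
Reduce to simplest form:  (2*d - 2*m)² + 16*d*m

Expand the square and combine the 16*d*m term.

4*(d + m)²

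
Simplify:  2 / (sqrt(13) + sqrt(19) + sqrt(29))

Group as (sqrt(19) + sqrt(29)) + sqrt(13); multiply by (sqrt(19) + sqrt(29)) - sqrt(13), then rationalise the remaining surd.

(-4*sqrt(7163) + 6*sqrt(29) + 46*sqrt(19) + 70*sqrt(13))/979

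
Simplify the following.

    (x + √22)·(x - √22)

Product of conjugates: (P+Q)(P-Q) = P^2 - Q^2.

x² - 22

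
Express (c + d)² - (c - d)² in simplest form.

4*c*d

Write as f(c,d) - f(c,-d) and expand.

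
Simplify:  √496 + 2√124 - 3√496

√496 = 4*√31; 2√124 = 4*√31; 3√496 = 12*√31
Combine: (4 + 4 - 12)·√31 = -4*√31

-4*√31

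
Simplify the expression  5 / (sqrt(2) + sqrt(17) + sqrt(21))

(-5*sqrt(714) - 5*sqrt(21) + 15*sqrt(17) + 90*sqrt(2))/66

Group as (sqrt(2) + sqrt(21)) + sqrt(17); multiply by (sqrt(2) + sqrt(21)) - sqrt(17), then rationalise the remaining surd.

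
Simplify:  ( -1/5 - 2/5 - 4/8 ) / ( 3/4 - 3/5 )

Numerator: -1/5 - 2/5 - 4/8 = -11/10
Denominator: 3/4 - 3/5 = 3/20
Divide: (-11/10) · (20/3) = -22/3

-22/3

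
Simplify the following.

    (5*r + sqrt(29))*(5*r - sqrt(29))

25*r^2 - 29

Product of conjugates: (P+Q)(P-Q) = P^2 - Q^2.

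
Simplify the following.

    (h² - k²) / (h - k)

h² - k² factors as (h - k)*(h + k).

h + k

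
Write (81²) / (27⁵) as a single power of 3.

81² = 3^8; 27⁵ = 3^15
Combine exponents: 3^(-7)

3^(-7)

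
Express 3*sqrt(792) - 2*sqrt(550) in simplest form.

8*sqrt(22)

3*sqrt(792) = 18*sqrt(22); 2*sqrt(550) = 10*sqrt(22)
Combine: (18 - 10)·sqrt(22) = 8*sqrt(22)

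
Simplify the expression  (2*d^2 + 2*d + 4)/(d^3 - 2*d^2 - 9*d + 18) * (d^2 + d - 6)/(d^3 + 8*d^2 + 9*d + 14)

2/(d^2 + 4*d - 21)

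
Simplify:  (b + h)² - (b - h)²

Only the odd-power cross terms survive.

4*b*h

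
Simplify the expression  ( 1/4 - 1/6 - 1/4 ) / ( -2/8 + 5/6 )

-2/7

Numerator: 1/4 - 1/6 - 1/4 = -1/6
Denominator: -2/8 + 5/6 = 7/12
Divide: (-1/6) · (12/7) = -2/7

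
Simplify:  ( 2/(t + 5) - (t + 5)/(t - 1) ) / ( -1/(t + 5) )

(t² + 8*t + 27)/(t - 1)

Numerator: 2/(t + 5) - (t + 5)/(t - 1) = (-t² - 8*t - 27)/(t² + 4*t - 5)
Denominator: -1/(t + 5) = -1/(t + 5)
Divide: ((-t² - 8*t - 27)/(t² + 4*t - 5)) · (-t - 5) = (t² + 8*t + 27)/(t - 1)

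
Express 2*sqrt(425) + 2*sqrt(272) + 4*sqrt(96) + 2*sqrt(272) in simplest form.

16*sqrt(6) + 26*sqrt(17)

2*sqrt(425) = 10*sqrt(17); 2*sqrt(272) = 8*sqrt(17); 4*sqrt(96) = 16*sqrt(6); 2*sqrt(272) = 8*sqrt(17)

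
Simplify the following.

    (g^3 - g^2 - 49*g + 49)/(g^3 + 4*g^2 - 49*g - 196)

Factor: g^3 - g^2 - 49*g + 49 = (g + 7)*(g - 1)*(g - 7);  g^3 + 4*g^2 - 49*g - 196 = (g - 7)*(g + 7)*(g + 4)
Cancel the common factors (g - 7), (g + 7).

(g - 1)/(g + 4)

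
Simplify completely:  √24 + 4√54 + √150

√24 = 2*√6; 4√54 = 12*√6; √150 = 5*√6
Combine: (2 + 12 + 5)·√6 = 19*√6

19*√6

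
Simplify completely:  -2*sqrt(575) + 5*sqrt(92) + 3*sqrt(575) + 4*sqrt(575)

2*sqrt(575) = 10*sqrt(23); 5*sqrt(92) = 10*sqrt(23); 3*sqrt(575) = 15*sqrt(23); 4*sqrt(575) = 20*sqrt(23)
Combine: (-10 + 10 + 15 + 20)·sqrt(23) = 35*sqrt(23)

35*sqrt(23)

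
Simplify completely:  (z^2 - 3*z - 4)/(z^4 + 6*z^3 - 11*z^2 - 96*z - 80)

Factor: z^2 - 3*z - 4 = (z + 1)*(z - 4);  z^4 + 6*z^3 - 11*z^2 - 96*z - 80 = (z + 5)*(z + 1)*(z - 4)*(z + 4)
Cancel the common factors (z + 1), (z - 4).

1/(z^2 + 9*z + 20)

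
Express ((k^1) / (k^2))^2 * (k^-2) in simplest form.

k^(-4)

Inside the bracket: (k^-1)
Raise to the power 2: (k^-2)
Multiply by (k^-2): add exponents.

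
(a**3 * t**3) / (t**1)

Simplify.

a**3*t**2

Quotient: a**3 * t**2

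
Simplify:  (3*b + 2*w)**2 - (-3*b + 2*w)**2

Only the odd-power cross terms survive.

24*b*w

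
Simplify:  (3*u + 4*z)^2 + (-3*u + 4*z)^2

18*u^2 + 32*z^2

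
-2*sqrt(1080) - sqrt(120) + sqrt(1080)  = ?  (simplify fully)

2*sqrt(1080) = 12*sqrt(30); sqrt(120) = 2*sqrt(30); sqrt(1080) = 6*sqrt(30)
Combine: (-12 - 2 + 6)·sqrt(30) = -8*sqrt(30)

-8*sqrt(30)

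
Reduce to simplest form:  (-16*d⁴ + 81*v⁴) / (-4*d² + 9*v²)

Difference of fourth powers: factor out (-4*d² + 9*v²).

4*d² + 9*v²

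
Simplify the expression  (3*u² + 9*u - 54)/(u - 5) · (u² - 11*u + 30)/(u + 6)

3*u² - 27*u + 54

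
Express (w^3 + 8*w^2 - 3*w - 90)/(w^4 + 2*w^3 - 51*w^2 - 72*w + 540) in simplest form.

Factor: w^3 + 8*w^2 - 3*w - 90 = (w + 6)*(w - 3)*(w + 5);  w^4 + 2*w^3 - 51*w^2 - 72*w + 540 = (w - 6)*(w - 3)*(w + 5)*(w + 6)
Cancel the common factors (w - 3), (w + 5), (w + 6).

1/(w - 6)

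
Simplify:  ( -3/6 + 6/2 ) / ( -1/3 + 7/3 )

Numerator: -3/6 + 6/2 = 5/2
Denominator: -1/3 + 7/3 = 2
Divide: (5/2) · (1/2) = 5/4

5/4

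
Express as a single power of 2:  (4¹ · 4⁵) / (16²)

4¹ = 2^2; 4⁵ = 2^10; 16² = 2^8
Combine exponents: 2^4

2^4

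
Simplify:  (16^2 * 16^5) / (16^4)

2^12

16^2 = 2^8; 16^5 = 2^20; 16^4 = 2^16
Combine exponents: 2^12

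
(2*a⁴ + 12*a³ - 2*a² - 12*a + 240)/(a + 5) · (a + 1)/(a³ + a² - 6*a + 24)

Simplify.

Factor: 2*a⁴ + 12*a³ - 2*a² - 12*a + 240 = 2·(a + 5)·(a + 4)·(a² - 3*a + 6);  a³ + a² - 6*a + 24 = (a² - 3*a + 6)·(a + 4)
Cancel the common factors (a² - 3*a + 6), (a + 4), (a + 5).

2*a + 2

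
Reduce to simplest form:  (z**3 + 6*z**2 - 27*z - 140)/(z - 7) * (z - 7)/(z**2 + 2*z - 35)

Factor: z**3 + 6*z**2 - 27*z - 140 = (z + 7)*(z + 4)*(z - 5);  z**2 + 2*z - 35 = (z - 5)*(z + 7)
Cancel the common factors (z - 5), (z - 7), (z + 7).

z + 4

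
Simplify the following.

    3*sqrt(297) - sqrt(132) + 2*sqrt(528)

15*sqrt(33)

3*sqrt(297) = 9*sqrt(33); sqrt(132) = 2*sqrt(33); 2*sqrt(528) = 8*sqrt(33)
Combine: (9 - 2 + 8)·sqrt(33) = 15*sqrt(33)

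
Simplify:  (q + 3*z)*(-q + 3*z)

(3*z)^2 - (q)^2 = -q^2 + 9*z^2.

-q^2 + 9*z^2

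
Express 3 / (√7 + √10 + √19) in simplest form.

Group as (√7 + √10) + √19; multiply by (√7 + √10) - √19, then rationalise the remaining surd.

(-√1330 - √19 + 8*√10 + 11*√7)/46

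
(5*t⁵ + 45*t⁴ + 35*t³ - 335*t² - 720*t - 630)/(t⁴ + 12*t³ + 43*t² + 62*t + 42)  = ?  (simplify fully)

5*t - 15

Factor: 5*t⁵ + 45*t⁴ + 35*t³ - 335*t² - 720*t - 630 = 5·(t - 3)·(t + 3)·(t + 7)·(t² + 2*t + 2);  t⁴ + 12*t³ + 43*t² + 62*t + 42 = (t + 7)·(t + 3)·(t² + 2*t + 2)
Cancel the common factors (t² + 2*t + 2), (t + 3), (t + 7).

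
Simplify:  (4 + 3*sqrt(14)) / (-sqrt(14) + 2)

-5 - sqrt(14)

Multiply numerator and denominator by 2 + sqrt(14).
Denominator becomes -10; numerator becomes 10*sqrt(14) + 50.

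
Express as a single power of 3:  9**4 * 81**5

3**28

9**4 = 3**8; 81**5 = 3**20
Combine exponents: 3**28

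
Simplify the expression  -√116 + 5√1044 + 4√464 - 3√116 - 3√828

√116 = 2*√29; 5√1044 = 30*√29; 4√464 = 16*√29; 3√116 = 6*√29; 3√828 = 18*√23

-18*√23 + 38*√29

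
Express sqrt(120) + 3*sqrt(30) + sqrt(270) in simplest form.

sqrt(120) = 2*sqrt(30); 3*sqrt(30) = 3*sqrt(30); sqrt(270) = 3*sqrt(30)
Combine: (2 + 3 + 3)·sqrt(30) = 8*sqrt(30)

8*sqrt(30)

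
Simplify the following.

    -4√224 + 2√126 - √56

4√224 = 16*√14; 2√126 = 6*√14; √56 = 2*√14
Combine: (-16 + 6 - 2)·√14 = -12*√14

-12*√14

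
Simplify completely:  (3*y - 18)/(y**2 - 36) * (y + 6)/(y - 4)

3/(y - 4)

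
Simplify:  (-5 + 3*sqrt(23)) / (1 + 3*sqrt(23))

Multiply numerator and denominator by -3*sqrt(23) + 1.
Denominator becomes -206; numerator becomes -212 + 18*sqrt(23).

(-9*sqrt(23) + 106)/103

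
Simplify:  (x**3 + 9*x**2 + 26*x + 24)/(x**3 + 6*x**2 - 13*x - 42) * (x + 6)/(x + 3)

(x**2 + 10*x + 24)/(x**2 + 4*x - 21)

Factor: x**3 + 9*x**2 + 26*x + 24 = (x + 2)*(x + 4)*(x + 3);  x**3 + 6*x**2 - 13*x - 42 = (x + 2)*(x + 7)*(x - 3)
Cancel the common factors (x + 2), (x + 3).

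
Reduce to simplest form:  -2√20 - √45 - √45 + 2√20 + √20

2√20 = 4*√5; √45 = 3*√5; √45 = 3*√5; 2√20 = 4*√5; √20 = 2*√5
Combine: (-4 - 3 - 3 + 4 + 2)·√5 = -4*√5

-4*√5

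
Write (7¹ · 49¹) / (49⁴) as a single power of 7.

7^(-5)

7¹ = 7^1; 49¹ = 7^2; 49⁴ = 7^8
Combine exponents: 7^(-5)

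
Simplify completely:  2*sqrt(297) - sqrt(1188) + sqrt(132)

2*sqrt(297) = 6*sqrt(33); sqrt(1188) = 6*sqrt(33); sqrt(132) = 2*sqrt(33)
Combine: (6 - 6 + 2)·sqrt(33) = 2*sqrt(33)

2*sqrt(33)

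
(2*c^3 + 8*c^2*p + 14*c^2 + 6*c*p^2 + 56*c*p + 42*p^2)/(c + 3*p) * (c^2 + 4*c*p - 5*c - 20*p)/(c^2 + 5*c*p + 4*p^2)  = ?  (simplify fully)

Factor: 2*c^3 + 8*c^2*p + 14*c^2 + 6*c*p^2 + 56*c*p + 42*p^2 = 2*(c + 7)*(c + p)*(c + 3*p);  c^2 + 4*c*p - 5*c - 20*p = (c + 4*p)*(c - 5);  c^2 + 5*c*p + 4*p^2 = (c + p)*(c + 4*p)
Cancel the common factors (c + 4*p), (c + 3*p), (c + p).

2*c^2 + 4*c - 70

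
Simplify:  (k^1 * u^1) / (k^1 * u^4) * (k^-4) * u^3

k^(-4)

Quotient: (u^-3)
Multiply by (k^-4) * u^3: add exponents.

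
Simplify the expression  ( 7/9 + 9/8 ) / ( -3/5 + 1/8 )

Numerator: 7/9 + 9/8 = 137/72
Denominator: -3/5 + 1/8 = -19/40
Divide: (137/72) · (-40/19) = -685/171

-685/171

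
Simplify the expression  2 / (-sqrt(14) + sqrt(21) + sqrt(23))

Group as (sqrt(21) + sqrt(23)) - sqrt(14); multiply by (sqrt(21) + sqrt(23)) + sqrt(14), then rationalise the remaining surd.

(-15*sqrt(14) + 6*sqrt(23) + 8*sqrt(21) + 7*sqrt(138))/258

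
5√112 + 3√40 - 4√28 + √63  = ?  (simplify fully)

6*√10 + 15*√7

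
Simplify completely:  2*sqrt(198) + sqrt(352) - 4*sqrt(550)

2*sqrt(198) = 6*sqrt(22); sqrt(352) = 4*sqrt(22); 4*sqrt(550) = 20*sqrt(22)
Combine: (6 + 4 - 20)·sqrt(22) = -10*sqrt(22)

-10*sqrt(22)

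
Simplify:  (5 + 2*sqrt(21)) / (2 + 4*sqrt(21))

Multiply numerator and denominator by -4*sqrt(21) + 2.
Denominator becomes -332; numerator becomes -158 - 16*sqrt(21).

(8*sqrt(21) + 79)/166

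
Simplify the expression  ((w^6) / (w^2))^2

w^8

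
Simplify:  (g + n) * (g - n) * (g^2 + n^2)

Pair the conjugate factors: (g+n)(g-n) = g^2 - n^2, then repeat with the next factor.

g^4 - n^4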